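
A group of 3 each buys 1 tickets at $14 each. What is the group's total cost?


Cost per person:
1 x $14 = $14
Group total:
3 x $14 = $42

$42


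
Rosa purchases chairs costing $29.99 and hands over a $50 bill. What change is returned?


Start with the amount paid:
$50
Subtract the price:
$50 - $29.99 = $20.01

$20.01


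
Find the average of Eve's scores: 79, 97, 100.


Add the scores:
79 + 97 + 100 = 276
Divide by the number of tests:
276 / 3 = 92

92


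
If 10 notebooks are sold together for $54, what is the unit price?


Total cost: $54
Number of items: 10
Unit price: $54 / 10 = $5.40

$5.40


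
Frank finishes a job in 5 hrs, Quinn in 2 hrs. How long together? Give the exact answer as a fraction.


Frank's rate: 1/5 of the job per hour
Quinn's rate: 1/2 of the job per hour
Combined rate: 1/5 + 1/2 = 7/10 per hour
Time = 1 / (7/10) = 10/7 hours (≈ 1.43 hours)

10/7 hours


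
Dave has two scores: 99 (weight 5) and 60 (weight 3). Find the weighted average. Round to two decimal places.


Weighted sum:
5 x 99 + 3 x 60 = 675
Total weight:
5 + 3 = 8
Weighted average:
675 / 8 = 84.375 ≈ 84.38

84.38


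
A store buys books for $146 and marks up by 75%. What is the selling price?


Calculate the markup amount:
75% of $146 = $109.50
Add to cost:
$146 + $109.50 = $255.50

$255.50


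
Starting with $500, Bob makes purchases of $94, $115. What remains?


Add up expenses:
$94 + $115 = $209
Subtract from budget:
$500 - $209 = $291

$291


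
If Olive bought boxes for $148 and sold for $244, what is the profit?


Selling price = $244
Cost price = $148
Profit = selling price - cost price:
Profit = $244 - $148 = $96

$96


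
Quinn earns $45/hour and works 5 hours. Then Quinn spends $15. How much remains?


Calculate earnings:
5 x $45 = $225
Subtract spending:
$225 - $15 = $210

$210


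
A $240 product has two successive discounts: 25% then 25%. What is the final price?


First discount:
25% of $240 = $60
Price after first discount:
$240 - $60 = $180
Second discount:
25% of $180 = $45
Final price:
$180 - $45 = $135

$135


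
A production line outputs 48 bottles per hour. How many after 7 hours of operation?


Production rate: 48 bottles per hour
Time: 7 hours
Total: 48 x 7 = 336 bottles

336 bottles


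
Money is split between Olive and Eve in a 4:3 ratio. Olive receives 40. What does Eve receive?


Find the multiplier:
40 / 4 = 10
Apply to Eve's share:
3 x 10 = 30

30


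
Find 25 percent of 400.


Convert percentage to decimal:
25% = 0.25
Multiply:
400 x 0.25 = 100

100


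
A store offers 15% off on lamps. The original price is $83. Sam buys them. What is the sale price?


Calculate the discount amount:
15% of $83 = $12.45
Subtract from original:
$83 - $12.45 = $70.55

$70.55


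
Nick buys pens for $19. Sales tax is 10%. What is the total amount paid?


Calculate the tax:
10% of $19 = $1.90
Add tax to price:
$19 + $1.90 = $20.90

$20.90


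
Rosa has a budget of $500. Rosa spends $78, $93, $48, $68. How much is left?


Add up expenses:
$78 + $93 + $48 + $68 = $287
Subtract from budget:
$500 - $287 = $213

$213


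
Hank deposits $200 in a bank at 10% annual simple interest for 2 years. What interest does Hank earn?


Use the formula I = P x R x T / 100
P x R x T = 200 x 10 x 2 = 4000
I = 4000 / 100 = $40

$40


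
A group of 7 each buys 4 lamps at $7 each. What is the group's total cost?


Cost per person:
4 x $7 = $28
Group total:
7 x $28 = $196

$196


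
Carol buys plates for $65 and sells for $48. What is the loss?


Selling price = $48
Cost price = $65
Loss = cost price - selling price:
Loss = $65 - $48 = $17

$17


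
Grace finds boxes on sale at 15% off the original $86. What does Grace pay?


Calculate the discount amount:
15% of $86 = $12.90
Subtract from original:
$86 - $12.90 = $73.10

$73.10


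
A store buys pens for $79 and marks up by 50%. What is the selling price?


Calculate the markup amount:
50% of $79 = $39.50
Add to cost:
$79 + $39.50 = $118.50

$118.50


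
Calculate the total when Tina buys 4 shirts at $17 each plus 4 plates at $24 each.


Cost of shirts:
4 x $17 = $68
Cost of plates:
4 x $24 = $96
Add both:
$68 + $96 = $164

$164


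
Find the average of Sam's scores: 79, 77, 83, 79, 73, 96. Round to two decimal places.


Add the scores:
79 + 77 + 83 + 79 + 73 + 96 = 487
Divide by the number of tests:
487 / 6 = 81.1666... ≈ 81.17

81.17


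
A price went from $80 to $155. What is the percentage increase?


Find the absolute change:
|155 - 80| = 75
Divide by original and multiply by 100:
75 / 80 x 100 = 93.75%

93.75%


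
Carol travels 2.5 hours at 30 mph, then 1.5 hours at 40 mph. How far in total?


Leg 1 distance:
30 x 2.5 = 75 miles
Leg 2 distance:
40 x 1.5 = 60 miles
Total distance:
75 + 60 = 135 miles

135 miles


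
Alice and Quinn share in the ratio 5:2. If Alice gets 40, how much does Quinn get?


Find the multiplier:
40 / 5 = 8
Apply to Quinn's share:
2 x 8 = 16

16


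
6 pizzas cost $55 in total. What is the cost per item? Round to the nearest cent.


Total cost: $55
Number of items: 6
Unit price: $55 / 6 = $9.1666... ≈ $9.17

$9.17


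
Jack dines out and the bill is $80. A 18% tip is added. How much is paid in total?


Calculate the tip:
18% of $80 = $14.40
Add tip to meal cost:
$80 + $14.40 = $94.40

$94.40


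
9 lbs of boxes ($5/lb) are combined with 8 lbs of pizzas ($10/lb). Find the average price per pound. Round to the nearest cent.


Cost of boxes:
9 x $5 = $45
Cost of pizzas:
8 x $10 = $80
Total cost: $45 + $80 = $125
Total weight: 17 lbs
Average: $125 / 17 = $7.3529... ≈ $7.35/lb

$7.35/lb


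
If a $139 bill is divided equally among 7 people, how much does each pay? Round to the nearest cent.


Total bill: $139
Number of people: 7
Each pays: $139 / 7 = $19.8571... ≈ $19.86

$19.86


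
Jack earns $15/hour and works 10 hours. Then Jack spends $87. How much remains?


Calculate earnings:
10 x $15 = $150
Subtract spending:
$150 - $87 = $63

$63


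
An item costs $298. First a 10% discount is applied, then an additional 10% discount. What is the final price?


First discount:
10% of $298 = $29.80
Price after first discount:
$298 - $29.80 = $268.20
Second discount:
10% of $268.20 = $26.82
Final price:
$268.20 - $26.82 = $241.38

$241.38


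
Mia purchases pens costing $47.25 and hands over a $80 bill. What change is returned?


Start with the amount paid:
$80
Subtract the price:
$80 - $47.25 = $32.75

$32.75


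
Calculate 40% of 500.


Convert percentage to decimal:
40% = 0.4
Multiply:
500 x 0.4 = 200

200


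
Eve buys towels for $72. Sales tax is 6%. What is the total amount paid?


Calculate the tax:
6% of $72 = $4.32
Add tax to price:
$72 + $4.32 = $76.32

$76.32


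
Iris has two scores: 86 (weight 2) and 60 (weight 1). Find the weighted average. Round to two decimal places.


Weighted sum:
2 x 86 + 1 x 60 = 232
Total weight:
2 + 1 = 3
Weighted average:
232 / 3 = 77.3333... ≈ 77.33

77.33


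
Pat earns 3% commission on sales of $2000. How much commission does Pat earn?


Convert rate to decimal:
3% = 0.03
Multiply by sales:
$2000 x 0.03 = $60

$60


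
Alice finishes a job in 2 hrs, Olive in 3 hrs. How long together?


Alice's rate: 1/2 of the job per hour
Olive's rate: 1/3 of the job per hour
Combined rate: 1/2 + 1/3 = 5/6 per hour
Time = 1 / (5/6) = 6/5 = 1.2 hours

1.2 hours


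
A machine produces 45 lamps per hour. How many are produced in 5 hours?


Production rate: 45 lamps per hour
Time: 5 hours
Total: 45 x 5 = 225 lamps

225 lamps


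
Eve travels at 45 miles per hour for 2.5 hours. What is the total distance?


Use the formula: distance = speed x time
Speed = 45 mph, Time = 2.5 hours
45 x 2.5 = 112.5 miles

112.5 miles


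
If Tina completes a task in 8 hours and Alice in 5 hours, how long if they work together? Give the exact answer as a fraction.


Tina's rate: 1/8 of the job per hour
Alice's rate: 1/5 of the job per hour
Combined rate: 1/8 + 1/5 = 13/40 per hour
Time = 1 / (13/40) = 40/13 hours (≈ 3.08 hours)

40/13 hours


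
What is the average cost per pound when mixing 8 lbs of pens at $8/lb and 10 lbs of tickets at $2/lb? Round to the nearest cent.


Cost of pens:
8 x $8 = $64
Cost of tickets:
10 x $2 = $20
Total cost: $64 + $20 = $84
Total weight: 18 lbs
Average: $84 / 18 = $4.6666... ≈ $4.67/lb

$4.67/lb


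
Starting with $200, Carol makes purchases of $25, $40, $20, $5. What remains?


Add up expenses:
$25 + $40 + $20 + $5 = $90
Subtract from budget:
$200 - $90 = $110

$110


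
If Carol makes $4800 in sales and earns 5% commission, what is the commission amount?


Convert rate to decimal:
5% = 0.05
Multiply by sales:
$4800 x 0.05 = $240

$240


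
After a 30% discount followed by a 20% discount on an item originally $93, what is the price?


First discount:
30% of $93 = $27.90
Price after first discount:
$93 - $27.90 = $65.10
Second discount:
20% of $65.10 = $13.02
Final price:
$65.10 - $13.02 = $52.08

$52.08


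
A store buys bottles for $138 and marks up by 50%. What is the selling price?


Calculate the markup amount:
50% of $138 = $69
Add to cost:
$138 + $69 = $207

$207


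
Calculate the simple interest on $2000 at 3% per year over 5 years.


Use the formula I = P x R x T / 100
P x R x T = 2000 x 3 x 5 = 30000
I = 30000 / 100 = $300

$300


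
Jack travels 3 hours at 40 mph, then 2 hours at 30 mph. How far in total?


Leg 1 distance:
40 x 3 = 120 miles
Leg 2 distance:
30 x 2 = 60 miles
Total distance:
120 + 60 = 180 miles

180 miles


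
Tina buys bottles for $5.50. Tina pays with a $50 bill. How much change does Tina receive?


Start with the amount paid:
$50
Subtract the price:
$50 - $5.50 = $44.50

$44.50


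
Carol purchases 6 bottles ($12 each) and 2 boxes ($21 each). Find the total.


Cost of bottles:
6 x $12 = $72
Cost of boxes:
2 x $21 = $42
Add both:
$72 + $42 = $114

$114


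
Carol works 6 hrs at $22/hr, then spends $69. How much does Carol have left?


Calculate earnings:
6 x $22 = $132
Subtract spending:
$132 - $69 = $63

$63


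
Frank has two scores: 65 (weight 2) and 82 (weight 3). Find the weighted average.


Weighted sum:
2 x 65 + 3 x 82 = 376
Total weight:
2 + 3 = 5
Weighted average:
376 / 5 = 75.2

75.2


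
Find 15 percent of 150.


Convert percentage to decimal:
15% = 0.15
Multiply:
150 x 0.15 = 22.5

22.5


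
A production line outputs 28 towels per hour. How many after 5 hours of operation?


Production rate: 28 towels per hour
Time: 5 hours
Total: 28 x 5 = 140 towels

140 towels


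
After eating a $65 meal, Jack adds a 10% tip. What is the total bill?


Calculate the tip:
10% of $65 = $6.50
Add tip to meal cost:
$65 + $6.50 = $71.50

$71.50


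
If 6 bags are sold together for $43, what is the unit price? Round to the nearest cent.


Total cost: $43
Number of items: 6
Unit price: $43 / 6 = $7.1666... ≈ $7.17

$7.17


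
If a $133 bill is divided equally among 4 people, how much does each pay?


Total bill: $133
Number of people: 4
Each pays: $133 / 4 = $33.25

$33.25


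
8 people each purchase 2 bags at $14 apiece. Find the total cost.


Cost per person:
2 x $14 = $28
Group total:
8 x $28 = $224

$224


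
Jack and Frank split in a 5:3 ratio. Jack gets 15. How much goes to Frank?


Find the multiplier:
15 / 5 = 3
Apply to Frank's share:
3 x 3 = 9

9


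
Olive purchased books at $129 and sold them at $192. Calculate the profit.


Selling price = $192
Cost price = $129
Profit = selling price - cost price:
Profit = $192 - $129 = $63

$63


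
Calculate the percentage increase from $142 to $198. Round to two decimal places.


Find the absolute change:
|198 - 142| = 56
Divide by original and multiply by 100:
56 / 142 x 100 = 39.4366...% ≈ 39.44%

39.44%


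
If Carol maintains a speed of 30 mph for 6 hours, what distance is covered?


Use the formula: distance = speed x time
Speed = 30 mph, Time = 6 hours
30 x 6 = 180 miles

180 miles


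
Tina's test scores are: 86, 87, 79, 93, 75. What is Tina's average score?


Add the scores:
86 + 87 + 79 + 93 + 75 = 420
Divide by the number of tests:
420 / 5 = 84

84


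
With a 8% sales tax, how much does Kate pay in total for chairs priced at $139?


Calculate the tax:
8% of $139 = $11.12
Add tax to price:
$139 + $11.12 = $150.12

$150.12


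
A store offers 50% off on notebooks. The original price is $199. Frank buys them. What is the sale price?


Calculate the discount amount:
50% of $199 = $99.50
Subtract from original:
$199 - $99.50 = $99.50

$99.50


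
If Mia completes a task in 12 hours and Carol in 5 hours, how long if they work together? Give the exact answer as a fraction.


Mia's rate: 1/12 of the job per hour
Carol's rate: 1/5 of the job per hour
Combined rate: 1/12 + 1/5 = 17/60 per hour
Time = 1 / (17/60) = 60/17 hours (≈ 3.53 hours)

60/17 hours


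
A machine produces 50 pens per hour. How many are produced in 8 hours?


Production rate: 50 pens per hour
Time: 8 hours
Total: 50 x 8 = 400 pens

400 pens


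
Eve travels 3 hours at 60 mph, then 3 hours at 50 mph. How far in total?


Leg 1 distance:
60 x 3 = 180 miles
Leg 2 distance:
50 x 3 = 150 miles
Total distance:
180 + 150 = 330 miles

330 miles


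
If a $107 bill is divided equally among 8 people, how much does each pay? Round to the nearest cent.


Total bill: $107
Number of people: 8
Each pays: $107 / 8 = $13.375 ≈ $13.38

$13.38


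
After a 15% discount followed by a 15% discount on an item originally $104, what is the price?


First discount:
15% of $104 = $15.60
Price after first discount:
$104 - $15.60 = $88.40
Second discount:
15% of $88.40 = $13.26
Final price:
$88.40 - $13.26 = $75.14

$75.14


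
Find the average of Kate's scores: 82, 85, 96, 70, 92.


Add the scores:
82 + 85 + 96 + 70 + 92 = 425
Divide by the number of tests:
425 / 5 = 85

85


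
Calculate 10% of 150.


Convert percentage to decimal:
10% = 0.1
Multiply:
150 x 0.1 = 15

15


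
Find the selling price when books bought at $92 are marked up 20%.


Calculate the markup amount:
20% of $92 = $18.40
Add to cost:
$92 + $18.40 = $110.40

$110.40


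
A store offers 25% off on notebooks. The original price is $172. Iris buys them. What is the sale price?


Calculate the discount amount:
25% of $172 = $43
Subtract from original:
$172 - $43 = $129

$129


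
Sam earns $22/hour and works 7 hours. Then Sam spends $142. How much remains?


Calculate earnings:
7 x $22 = $154
Subtract spending:
$154 - $142 = $12

$12


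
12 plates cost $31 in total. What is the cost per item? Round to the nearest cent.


Total cost: $31
Number of items: 12
Unit price: $31 / 12 = $2.5833... ≈ $2.58

$2.58


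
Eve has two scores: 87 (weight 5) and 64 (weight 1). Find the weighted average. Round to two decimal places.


Weighted sum:
5 x 87 + 1 x 64 = 499
Total weight:
5 + 1 = 6
Weighted average:
499 / 6 = 83.1666... ≈ 83.17

83.17


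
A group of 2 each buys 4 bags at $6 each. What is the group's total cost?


Cost per person:
4 x $6 = $24
Group total:
2 x $24 = $48

$48


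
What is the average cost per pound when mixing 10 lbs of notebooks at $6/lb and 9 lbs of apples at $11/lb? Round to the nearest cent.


Cost of notebooks:
10 x $6 = $60
Cost of apples:
9 x $11 = $99
Total cost: $60 + $99 = $159
Total weight: 19 lbs
Average: $159 / 19 = $8.3684... ≈ $8.37/lb

$8.37/lb


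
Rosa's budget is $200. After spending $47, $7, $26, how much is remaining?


Add up expenses:
$47 + $7 + $26 = $80
Subtract from budget:
$200 - $80 = $120

$120


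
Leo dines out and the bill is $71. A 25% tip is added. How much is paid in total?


Calculate the tip:
25% of $71 = $17.75
Add tip to meal cost:
$71 + $17.75 = $88.75

$88.75


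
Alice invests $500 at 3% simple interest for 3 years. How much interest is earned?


Use the formula I = P x R x T / 100
P x R x T = 500 x 3 x 3 = 4500
I = 4500 / 100 = $45

$45


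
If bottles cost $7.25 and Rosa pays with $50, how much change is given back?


Start with the amount paid:
$50
Subtract the price:
$50 - $7.25 = $42.75

$42.75


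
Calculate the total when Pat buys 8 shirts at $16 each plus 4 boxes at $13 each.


Cost of shirts:
8 x $16 = $128
Cost of boxes:
4 x $13 = $52
Add both:
$128 + $52 = $180

$180


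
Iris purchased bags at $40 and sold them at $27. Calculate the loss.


Selling price = $27
Cost price = $40
Loss = cost price - selling price:
Loss = $40 - $27 = $13

$13


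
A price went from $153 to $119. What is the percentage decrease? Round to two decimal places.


Find the absolute change:
|119 - 153| = 34
Divide by original and multiply by 100:
34 / 153 x 100 = 22.2222...% ≈ 22.22%

22.22%


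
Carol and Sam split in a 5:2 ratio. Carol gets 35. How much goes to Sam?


Find the multiplier:
35 / 5 = 7
Apply to Sam's share:
2 x 7 = 14

14


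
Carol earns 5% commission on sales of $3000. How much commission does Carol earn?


Convert rate to decimal:
5% = 0.05
Multiply by sales:
$3000 x 0.05 = $150

$150


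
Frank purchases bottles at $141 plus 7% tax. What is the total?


Calculate the tax:
7% of $141 = $9.87
Add tax to price:
$141 + $9.87 = $150.87

$150.87


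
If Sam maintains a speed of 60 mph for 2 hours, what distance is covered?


Use the formula: distance = speed x time
Speed = 60 mph, Time = 2 hours
60 x 2 = 120 miles

120 miles


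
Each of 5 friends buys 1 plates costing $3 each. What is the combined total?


Cost per person:
1 x $3 = $3
Group total:
5 x $3 = $15

$15


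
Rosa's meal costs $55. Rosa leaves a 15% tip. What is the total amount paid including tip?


Calculate the tip:
15% of $55 = $8.25
Add tip to meal cost:
$55 + $8.25 = $63.25

$63.25


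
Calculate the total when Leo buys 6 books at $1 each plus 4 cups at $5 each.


Cost of books:
6 x $1 = $6
Cost of cups:
4 x $5 = $20
Add both:
$6 + $20 = $26

$26


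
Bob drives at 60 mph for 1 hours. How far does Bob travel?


Use the formula: distance = speed x time
Speed = 60 mph, Time = 1 hours
60 x 1 = 60 miles

60 miles


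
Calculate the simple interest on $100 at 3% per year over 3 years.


Use the formula I = P x R x T / 100
P x R x T = 100 x 3 x 3 = 900
I = 900 / 100 = $9

$9


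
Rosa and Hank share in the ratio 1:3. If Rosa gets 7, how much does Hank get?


Find the multiplier:
7 / 1 = 7
Apply to Hank's share:
3 x 7 = 21

21


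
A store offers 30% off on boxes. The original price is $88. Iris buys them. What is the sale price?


Calculate the discount amount:
30% of $88 = $26.40
Subtract from original:
$88 - $26.40 = $61.60

$61.60


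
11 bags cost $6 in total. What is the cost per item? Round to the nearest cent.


Total cost: $6
Number of items: 11
Unit price: $6 / 11 = $0.5454... ≈ $0.55

$0.55


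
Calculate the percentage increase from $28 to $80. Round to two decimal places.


Find the absolute change:
|80 - 28| = 52
Divide by original and multiply by 100:
52 / 28 x 100 = 185.7142...% ≈ 185.71%

185.71%


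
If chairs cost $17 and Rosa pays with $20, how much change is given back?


Start with the amount paid:
$20
Subtract the price:
$20 - $17 = $3

$3


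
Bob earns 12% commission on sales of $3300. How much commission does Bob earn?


Convert rate to decimal:
12% = 0.12
Multiply by sales:
$3300 x 0.12 = $396

$396


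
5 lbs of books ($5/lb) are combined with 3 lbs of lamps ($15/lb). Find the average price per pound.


Cost of books:
5 x $5 = $25
Cost of lamps:
3 x $15 = $45
Total cost: $25 + $45 = $70
Total weight: 8 lbs
Average: $70 / 8 = $8.75/lb

$8.75/lb


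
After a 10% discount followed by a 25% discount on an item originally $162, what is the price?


First discount:
10% of $162 = $16.20
Price after first discount:
$162 - $16.20 = $145.80
Second discount:
25% of $145.80 = $36.45
Final price:
$145.80 - $36.45 = $109.35

$109.35


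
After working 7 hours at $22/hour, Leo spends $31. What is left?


Calculate earnings:
7 x $22 = $154
Subtract spending:
$154 - $31 = $123

$123


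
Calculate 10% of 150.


Convert percentage to decimal:
10% = 0.1
Multiply:
150 x 0.1 = 15

15


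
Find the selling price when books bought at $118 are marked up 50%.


Calculate the markup amount:
50% of $118 = $59
Add to cost:
$118 + $59 = $177

$177


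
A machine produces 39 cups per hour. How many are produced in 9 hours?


Production rate: 39 cups per hour
Time: 9 hours
Total: 39 x 9 = 351 cups

351 cups


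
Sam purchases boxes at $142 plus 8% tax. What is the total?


Calculate the tax:
8% of $142 = $11.36
Add tax to price:
$142 + $11.36 = $153.36

$153.36


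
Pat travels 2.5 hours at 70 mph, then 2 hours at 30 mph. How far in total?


Leg 1 distance:
70 x 2.5 = 175 miles
Leg 2 distance:
30 x 2 = 60 miles
Total distance:
175 + 60 = 235 miles

235 miles


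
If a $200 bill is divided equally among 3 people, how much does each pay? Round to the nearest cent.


Total bill: $200
Number of people: 3
Each pays: $200 / 3 = $66.6666... ≈ $66.67

$66.67


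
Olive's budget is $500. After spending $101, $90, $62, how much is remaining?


Add up expenses:
$101 + $90 + $62 = $253
Subtract from budget:
$500 - $253 = $247

$247


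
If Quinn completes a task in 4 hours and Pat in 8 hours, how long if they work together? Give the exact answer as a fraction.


Quinn's rate: 1/4 of the job per hour
Pat's rate: 1/8 of the job per hour
Combined rate: 1/4 + 1/8 = 3/8 per hour
Time = 1 / (3/8) = 8/3 hours (≈ 2.67 hours)

8/3 hours


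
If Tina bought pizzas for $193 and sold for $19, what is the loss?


Selling price = $19
Cost price = $193
Loss = cost price - selling price:
Loss = $193 - $19 = $174

$174


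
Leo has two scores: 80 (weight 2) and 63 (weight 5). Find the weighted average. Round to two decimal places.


Weighted sum:
2 x 80 + 5 x 63 = 475
Total weight:
2 + 5 = 7
Weighted average:
475 / 7 = 67.8571... ≈ 67.86

67.86


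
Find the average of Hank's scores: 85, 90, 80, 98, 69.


Add the scores:
85 + 90 + 80 + 98 + 69 = 422
Divide by the number of tests:
422 / 5 = 84.4

84.4


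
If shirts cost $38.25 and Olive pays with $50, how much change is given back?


Start with the amount paid:
$50
Subtract the price:
$50 - $38.25 = $11.75

$11.75


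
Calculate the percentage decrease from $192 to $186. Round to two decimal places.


Find the absolute change:
|186 - 192| = 6
Divide by original and multiply by 100:
6 / 192 x 100 = 3.125% ≈ 3.13%

3.13%


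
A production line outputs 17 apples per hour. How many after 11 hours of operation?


Production rate: 17 apples per hour
Time: 11 hours
Total: 17 x 11 = 187 apples

187 apples


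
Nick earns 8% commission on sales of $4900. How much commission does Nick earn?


Convert rate to decimal:
8% = 0.08
Multiply by sales:
$4900 x 0.08 = $392

$392


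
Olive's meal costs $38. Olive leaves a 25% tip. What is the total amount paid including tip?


Calculate the tip:
25% of $38 = $9.50
Add tip to meal cost:
$38 + $9.50 = $47.50

$47.50


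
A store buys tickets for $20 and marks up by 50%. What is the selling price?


Calculate the markup amount:
50% of $20 = $10
Add to cost:
$20 + $10 = $30

$30


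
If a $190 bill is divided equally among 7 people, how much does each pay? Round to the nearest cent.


Total bill: $190
Number of people: 7
Each pays: $190 / 7 = $27.1428... ≈ $27.14

$27.14


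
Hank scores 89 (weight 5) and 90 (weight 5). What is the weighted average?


Weighted sum:
5 x 89 + 5 x 90 = 895
Total weight:
5 + 5 = 10
Weighted average:
895 / 10 = 89.5

89.5


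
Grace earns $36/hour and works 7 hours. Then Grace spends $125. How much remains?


Calculate earnings:
7 x $36 = $252
Subtract spending:
$252 - $125 = $127

$127


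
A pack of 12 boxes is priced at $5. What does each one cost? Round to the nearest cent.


Total cost: $5
Number of items: 12
Unit price: $5 / 12 = $0.4166... ≈ $0.42

$0.42


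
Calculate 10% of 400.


Convert percentage to decimal:
10% = 0.1
Multiply:
400 x 0.1 = 40

40


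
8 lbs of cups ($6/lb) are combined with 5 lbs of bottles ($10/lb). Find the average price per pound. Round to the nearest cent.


Cost of cups:
8 x $6 = $48
Cost of bottles:
5 x $10 = $50
Total cost: $48 + $50 = $98
Total weight: 13 lbs
Average: $98 / 13 = $7.5384... ≈ $7.54/lb

$7.54/lb


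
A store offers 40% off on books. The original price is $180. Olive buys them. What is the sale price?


Calculate the discount amount:
40% of $180 = $72
Subtract from original:
$180 - $72 = $108

$108


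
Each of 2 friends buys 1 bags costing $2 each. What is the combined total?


Cost per person:
1 x $2 = $2
Group total:
2 x $2 = $4

$4


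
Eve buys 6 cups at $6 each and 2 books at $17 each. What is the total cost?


Cost of cups:
6 x $6 = $36
Cost of books:
2 x $17 = $34
Add both:
$36 + $34 = $70

$70


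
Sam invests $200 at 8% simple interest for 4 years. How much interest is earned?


Use the formula I = P x R x T / 100
P x R x T = 200 x 8 x 4 = 6400
I = 6400 / 100 = $64

$64


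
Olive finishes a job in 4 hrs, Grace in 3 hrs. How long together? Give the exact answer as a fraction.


Olive's rate: 1/4 of the job per hour
Grace's rate: 1/3 of the job per hour
Combined rate: 1/4 + 1/3 = 7/12 per hour
Time = 1 / (7/12) = 12/7 hours (≈ 1.71 hours)

12/7 hours


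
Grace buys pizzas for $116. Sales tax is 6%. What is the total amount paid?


Calculate the tax:
6% of $116 = $6.96
Add tax to price:
$116 + $6.96 = $122.96

$122.96


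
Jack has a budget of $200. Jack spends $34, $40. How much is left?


Add up expenses:
$34 + $40 = $74
Subtract from budget:
$200 - $74 = $126

$126


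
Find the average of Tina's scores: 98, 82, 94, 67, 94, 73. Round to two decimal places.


Add the scores:
98 + 82 + 94 + 67 + 94 + 73 = 508
Divide by the number of tests:
508 / 6 = 84.6666... ≈ 84.67

84.67


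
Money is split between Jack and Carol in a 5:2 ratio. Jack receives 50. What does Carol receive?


Find the multiplier:
50 / 5 = 10
Apply to Carol's share:
2 x 10 = 20

20


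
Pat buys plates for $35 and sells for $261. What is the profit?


Selling price = $261
Cost price = $35
Profit = selling price - cost price:
Profit = $261 - $35 = $226

$226


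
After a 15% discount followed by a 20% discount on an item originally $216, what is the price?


First discount:
15% of $216 = $32.40
Price after first discount:
$216 - $32.40 = $183.60
Second discount:
20% of $183.60 = $36.72
Final price:
$183.60 - $36.72 = $146.88

$146.88


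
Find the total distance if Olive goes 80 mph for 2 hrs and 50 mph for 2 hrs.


Leg 1 distance:
80 x 2 = 160 miles
Leg 2 distance:
50 x 2 = 100 miles
Total distance:
160 + 100 = 260 miles

260 miles


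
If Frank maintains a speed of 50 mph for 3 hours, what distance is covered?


Use the formula: distance = speed x time
Speed = 50 mph, Time = 3 hours
50 x 3 = 150 miles

150 miles


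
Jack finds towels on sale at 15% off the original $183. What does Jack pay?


Calculate the discount amount:
15% of $183 = $27.45
Subtract from original:
$183 - $27.45 = $155.55

$155.55


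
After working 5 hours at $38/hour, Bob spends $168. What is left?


Calculate earnings:
5 x $38 = $190
Subtract spending:
$190 - $168 = $22

$22


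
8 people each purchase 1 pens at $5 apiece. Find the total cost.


Cost per person:
1 x $5 = $5
Group total:
8 x $5 = $40

$40


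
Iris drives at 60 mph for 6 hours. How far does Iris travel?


Use the formula: distance = speed x time
Speed = 60 mph, Time = 6 hours
60 x 6 = 360 miles

360 miles


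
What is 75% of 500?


Convert percentage to decimal:
75% = 0.75
Multiply:
500 x 0.75 = 375

375


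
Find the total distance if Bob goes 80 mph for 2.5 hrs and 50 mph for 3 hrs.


Leg 1 distance:
80 x 2.5 = 200 miles
Leg 2 distance:
50 x 3 = 150 miles
Total distance:
200 + 150 = 350 miles

350 miles


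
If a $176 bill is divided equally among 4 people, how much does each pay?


Total bill: $176
Number of people: 4
Each pays: $176 / 4 = $44

$44


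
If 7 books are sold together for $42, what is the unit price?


Total cost: $42
Number of items: 7
Unit price: $42 / 7 = $6

$6


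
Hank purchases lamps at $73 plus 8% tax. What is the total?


Calculate the tax:
8% of $73 = $5.84
Add tax to price:
$73 + $5.84 = $78.84

$78.84


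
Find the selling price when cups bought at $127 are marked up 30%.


Calculate the markup amount:
30% of $127 = $38.10
Add to cost:
$127 + $38.10 = $165.10

$165.10


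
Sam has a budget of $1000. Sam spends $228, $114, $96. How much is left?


Add up expenses:
$228 + $114 + $96 = $438
Subtract from budget:
$1000 - $438 = $562

$562


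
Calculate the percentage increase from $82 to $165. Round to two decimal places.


Find the absolute change:
|165 - 82| = 83
Divide by original and multiply by 100:
83 / 82 x 100 = 101.2195...% ≈ 101.22%

101.22%


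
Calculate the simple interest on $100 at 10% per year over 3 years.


Use the formula I = P x R x T / 100
P x R x T = 100 x 10 x 3 = 3000
I = 3000 / 100 = $30

$30


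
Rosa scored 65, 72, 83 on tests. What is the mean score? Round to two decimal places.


Add the scores:
65 + 72 + 83 = 220
Divide by the number of tests:
220 / 3 = 73.3333... ≈ 73.33

73.33


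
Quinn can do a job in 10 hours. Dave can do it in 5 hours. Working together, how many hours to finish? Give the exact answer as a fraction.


Quinn's rate: 1/10 of the job per hour
Dave's rate: 1/5 of the job per hour
Combined rate: 1/10 + 1/5 = 3/10 per hour
Time = 1 / (3/10) = 10/3 hours (≈ 3.33 hours)

10/3 hours


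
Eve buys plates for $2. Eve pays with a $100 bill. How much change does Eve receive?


Start with the amount paid:
$100
Subtract the price:
$100 - $2 = $98

$98


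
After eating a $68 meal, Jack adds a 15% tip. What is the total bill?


Calculate the tip:
15% of $68 = $10.20
Add tip to meal cost:
$68 + $10.20 = $78.20

$78.20


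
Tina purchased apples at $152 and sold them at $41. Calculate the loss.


Selling price = $41
Cost price = $152
Loss = cost price - selling price:
Loss = $152 - $41 = $111

$111


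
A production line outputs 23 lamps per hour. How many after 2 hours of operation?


Production rate: 23 lamps per hour
Time: 2 hours
Total: 23 x 2 = 46 lamps

46 lamps


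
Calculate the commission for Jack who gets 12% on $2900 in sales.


Convert rate to decimal:
12% = 0.12
Multiply by sales:
$2900 x 0.12 = $348

$348


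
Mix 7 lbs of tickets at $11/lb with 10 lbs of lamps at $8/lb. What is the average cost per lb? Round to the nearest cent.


Cost of tickets:
7 x $11 = $77
Cost of lamps:
10 x $8 = $80
Total cost: $77 + $80 = $157
Total weight: 17 lbs
Average: $157 / 17 = $9.2352... ≈ $9.24/lb

$9.24/lb


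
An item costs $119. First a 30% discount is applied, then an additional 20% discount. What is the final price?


First discount:
30% of $119 = $35.70
Price after first discount:
$119 - $35.70 = $83.30
Second discount:
20% of $83.30 = $16.66
Final price:
$83.30 - $16.66 = $66.64

$66.64


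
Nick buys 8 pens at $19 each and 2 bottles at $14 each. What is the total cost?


Cost of pens:
8 x $19 = $152
Cost of bottles:
2 x $14 = $28
Add both:
$152 + $28 = $180

$180


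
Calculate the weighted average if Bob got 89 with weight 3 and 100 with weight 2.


Weighted sum:
3 x 89 + 2 x 100 = 467
Total weight:
3 + 2 = 5
Weighted average:
467 / 5 = 93.4

93.4


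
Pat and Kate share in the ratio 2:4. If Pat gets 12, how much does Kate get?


Find the multiplier:
12 / 2 = 6
Apply to Kate's share:
4 x 6 = 24

24


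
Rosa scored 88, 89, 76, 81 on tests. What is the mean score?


Add the scores:
88 + 89 + 76 + 81 = 334
Divide by the number of tests:
334 / 4 = 83.5

83.5


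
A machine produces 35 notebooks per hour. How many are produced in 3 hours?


Production rate: 35 notebooks per hour
Time: 3 hours
Total: 35 x 3 = 105 notebooks

105 notebooks


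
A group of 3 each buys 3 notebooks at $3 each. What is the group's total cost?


Cost per person:
3 x $3 = $9
Group total:
3 x $9 = $27

$27


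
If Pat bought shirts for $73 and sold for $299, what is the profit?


Selling price = $299
Cost price = $73
Profit = selling price - cost price:
Profit = $299 - $73 = $226

$226


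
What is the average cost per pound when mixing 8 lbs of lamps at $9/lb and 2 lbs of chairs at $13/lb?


Cost of lamps:
8 x $9 = $72
Cost of chairs:
2 x $13 = $26
Total cost: $72 + $26 = $98
Total weight: 10 lbs
Average: $98 / 10 = $9.80/lb

$9.80/lb


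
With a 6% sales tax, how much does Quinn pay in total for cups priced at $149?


Calculate the tax:
6% of $149 = $8.94
Add tax to price:
$149 + $8.94 = $157.94

$157.94


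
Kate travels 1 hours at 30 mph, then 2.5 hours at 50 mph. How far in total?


Leg 1 distance:
30 x 1 = 30 miles
Leg 2 distance:
50 x 2.5 = 125 miles
Total distance:
30 + 125 = 155 miles

155 miles


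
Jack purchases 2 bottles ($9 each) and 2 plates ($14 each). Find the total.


Cost of bottles:
2 x $9 = $18
Cost of plates:
2 x $14 = $28
Add both:
$18 + $28 = $46

$46


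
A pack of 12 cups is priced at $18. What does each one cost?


Total cost: $18
Number of items: 12
Unit price: $18 / 12 = $1.50

$1.50


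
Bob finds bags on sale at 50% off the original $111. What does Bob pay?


Calculate the discount amount:
50% of $111 = $55.50
Subtract from original:
$111 - $55.50 = $55.50

$55.50


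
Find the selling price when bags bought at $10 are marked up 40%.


Calculate the markup amount:
40% of $10 = $4
Add to cost:
$10 + $4 = $14

$14


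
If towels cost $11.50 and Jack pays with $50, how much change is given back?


Start with the amount paid:
$50
Subtract the price:
$50 - $11.50 = $38.50

$38.50


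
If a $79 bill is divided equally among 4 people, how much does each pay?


Total bill: $79
Number of people: 4
Each pays: $79 / 4 = $19.75

$19.75


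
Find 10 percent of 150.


Convert percentage to decimal:
10% = 0.1
Multiply:
150 x 0.1 = 15

15


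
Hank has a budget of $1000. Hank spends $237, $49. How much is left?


Add up expenses:
$237 + $49 = $286
Subtract from budget:
$1000 - $286 = $714

$714


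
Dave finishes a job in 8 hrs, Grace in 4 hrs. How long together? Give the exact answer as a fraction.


Dave's rate: 1/8 of the job per hour
Grace's rate: 1/4 of the job per hour
Combined rate: 1/8 + 1/4 = 3/8 per hour
Time = 1 / (3/8) = 8/3 hours (≈ 2.67 hours)

8/3 hours


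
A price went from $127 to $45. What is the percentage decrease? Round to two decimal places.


Find the absolute change:
|45 - 127| = 82
Divide by original and multiply by 100:
82 / 127 x 100 = 64.5669...% ≈ 64.57%

64.57%


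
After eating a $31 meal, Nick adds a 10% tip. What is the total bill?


Calculate the tip:
10% of $31 = $3.10
Add tip to meal cost:
$31 + $3.10 = $34.10

$34.10


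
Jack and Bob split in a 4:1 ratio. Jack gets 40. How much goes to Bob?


Find the multiplier:
40 / 4 = 10
Apply to Bob's share:
1 x 10 = 10

10


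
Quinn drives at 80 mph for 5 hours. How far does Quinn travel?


Use the formula: distance = speed x time
Speed = 80 mph, Time = 5 hours
80 x 5 = 400 miles

400 miles


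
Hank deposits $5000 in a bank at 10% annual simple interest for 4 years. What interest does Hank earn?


Use the formula I = P x R x T / 100
P x R x T = 5000 x 10 x 4 = 200000
I = 200000 / 100 = $2000

$2000


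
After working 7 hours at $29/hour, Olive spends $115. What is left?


Calculate earnings:
7 x $29 = $203
Subtract spending:
$203 - $115 = $88

$88


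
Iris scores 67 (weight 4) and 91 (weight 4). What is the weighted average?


Weighted sum:
4 x 67 + 4 x 91 = 632
Total weight:
4 + 4 = 8
Weighted average:
632 / 8 = 79

79


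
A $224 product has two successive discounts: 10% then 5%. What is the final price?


First discount:
10% of $224 = $22.40
Price after first discount:
$224 - $22.40 = $201.60
Second discount:
5% of $201.60 = $10.08
Final price:
$201.60 - $10.08 = $191.52

$191.52


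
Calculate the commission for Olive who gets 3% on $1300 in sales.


Convert rate to decimal:
3% = 0.03
Multiply by sales:
$1300 x 0.03 = $39

$39


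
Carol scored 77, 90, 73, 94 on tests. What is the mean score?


Add the scores:
77 + 90 + 73 + 94 = 334
Divide by the number of tests:
334 / 4 = 83.5

83.5


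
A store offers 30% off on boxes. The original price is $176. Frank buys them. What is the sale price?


Calculate the discount amount:
30% of $176 = $52.80
Subtract from original:
$176 - $52.80 = $123.20

$123.20


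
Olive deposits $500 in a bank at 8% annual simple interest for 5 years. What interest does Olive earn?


Use the formula I = P x R x T / 100
P x R x T = 500 x 8 x 5 = 20000
I = 20000 / 100 = $200

$200


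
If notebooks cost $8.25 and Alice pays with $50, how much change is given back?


Start with the amount paid:
$50
Subtract the price:
$50 - $8.25 = $41.75

$41.75


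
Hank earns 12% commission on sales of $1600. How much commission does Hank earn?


Convert rate to decimal:
12% = 0.12
Multiply by sales:
$1600 x 0.12 = $192

$192


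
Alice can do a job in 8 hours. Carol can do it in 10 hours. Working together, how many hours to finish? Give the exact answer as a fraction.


Alice's rate: 1/8 of the job per hour
Carol's rate: 1/10 of the job per hour
Combined rate: 1/8 + 1/10 = 9/40 per hour
Time = 1 / (9/40) = 40/9 hours (≈ 4.44 hours)

40/9 hours


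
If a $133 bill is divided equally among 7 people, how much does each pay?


Total bill: $133
Number of people: 7
Each pays: $133 / 7 = $19

$19


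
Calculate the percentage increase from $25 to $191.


Find the absolute change:
|191 - 25| = 166
Divide by original and multiply by 100:
166 / 25 x 100 = 664%

664%


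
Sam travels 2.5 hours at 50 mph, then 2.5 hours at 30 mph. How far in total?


Leg 1 distance:
50 x 2.5 = 125 miles
Leg 2 distance:
30 x 2.5 = 75 miles
Total distance:
125 + 75 = 200 miles

200 miles


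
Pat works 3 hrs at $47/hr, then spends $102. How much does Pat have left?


Calculate earnings:
3 x $47 = $141
Subtract spending:
$141 - $102 = $39

$39


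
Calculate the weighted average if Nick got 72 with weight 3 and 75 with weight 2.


Weighted sum:
3 x 72 + 2 x 75 = 366
Total weight:
3 + 2 = 5
Weighted average:
366 / 5 = 73.2

73.2


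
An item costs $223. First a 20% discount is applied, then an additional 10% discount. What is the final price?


First discount:
20% of $223 = $44.60
Price after first discount:
$223 - $44.60 = $178.40
Second discount:
10% of $178.40 = $17.84
Final price:
$178.40 - $17.84 = $160.56

$160.56


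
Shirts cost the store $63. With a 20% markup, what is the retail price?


Calculate the markup amount:
20% of $63 = $12.60
Add to cost:
$63 + $12.60 = $75.60

$75.60


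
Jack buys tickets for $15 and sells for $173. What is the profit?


Selling price = $173
Cost price = $15
Profit = selling price - cost price:
Profit = $173 - $15 = $158

$158
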